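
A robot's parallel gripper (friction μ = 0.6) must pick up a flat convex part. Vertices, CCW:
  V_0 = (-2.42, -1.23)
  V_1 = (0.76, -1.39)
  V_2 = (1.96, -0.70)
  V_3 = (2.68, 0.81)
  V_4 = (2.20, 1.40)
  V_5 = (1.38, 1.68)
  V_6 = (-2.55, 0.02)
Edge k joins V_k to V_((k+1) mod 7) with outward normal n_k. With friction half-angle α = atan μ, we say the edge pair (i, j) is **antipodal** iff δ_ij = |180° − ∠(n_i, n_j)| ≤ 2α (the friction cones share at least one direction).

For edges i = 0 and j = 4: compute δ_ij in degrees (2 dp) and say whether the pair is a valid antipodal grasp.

α = atan 0.6 = 30.96°;  2α = 61.93°
edge 0: e_0 = (+3.18, -0.16);  n_0 = (-0.0503, -0.9987)
edge 4: e_4 = (-0.82, +0.28);  n_4 = (+0.3231, +0.9463)
∠(n_0, n_4) = 164.03°
δ = |180° − 164.03°| = 15.97°
15.97° ≤ 2α = 61.93°  →  valid

δ = 15.97°, valid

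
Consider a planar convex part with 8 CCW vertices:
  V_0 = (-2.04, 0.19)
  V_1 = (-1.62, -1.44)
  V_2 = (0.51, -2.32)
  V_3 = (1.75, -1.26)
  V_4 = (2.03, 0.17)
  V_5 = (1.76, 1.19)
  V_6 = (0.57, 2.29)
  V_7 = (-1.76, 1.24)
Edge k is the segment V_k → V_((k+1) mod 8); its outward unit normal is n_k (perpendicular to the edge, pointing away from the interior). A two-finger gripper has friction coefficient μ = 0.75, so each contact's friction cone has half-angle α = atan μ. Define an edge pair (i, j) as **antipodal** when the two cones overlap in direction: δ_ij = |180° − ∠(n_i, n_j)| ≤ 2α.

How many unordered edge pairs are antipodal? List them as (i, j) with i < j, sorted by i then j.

count = 13; pairs: (0,2), (0,3), (0,4), (0,5), (1,4), (1,5), (1,6), (2,6), (2,7), (3,6), (3,7), (4,7), (5,7)

α = atan 0.75 = 36.87°;  2α = 73.74°
n_0 = (-0.9684, -0.2495)
n_1 = (-0.3818, -0.9242)
n_2 = (+0.6498, -0.7601)
n_3 = (+0.9814, -0.1922)
n_4 = (+0.9667, +0.2559)
n_5 = (+0.6788, +0.7343)
n_6 = (-0.4109, +0.9117)
n_7 = (-0.9662, +0.2577)
  (0,1): δ = 126.90°  ·
  (0,2): δ = 63.92°  ✓
  (0,3): δ = 25.53°  ✓
  (0,4): δ = 0.38°  ✓
  (0,5): δ = 32.80°  ✓
  (0,6): δ = 99.81°  ·
  (0,7): δ = 150.62°  ·
  (1,2): δ = 117.03°  ·
  (1,3): δ = 78.63°  ·
  (1,4): δ = 52.73°  ✓
  (1,5): δ = 20.30°  ✓
  (1,6): δ = 46.71°  ✓
  (1,7): δ = 97.52°  ·
  (2,3): δ = 141.60°  ·
  (2,4): δ = 115.70°  ·
  (2,5): δ = 83.27°  ·
  (2,6): δ = 16.27°  ✓
  (2,7): δ = 34.54°  ✓
  (3,4): δ = 154.09°  ·
  (3,5): δ = 121.67°  ·
  (3,6): δ = 54.66°  ✓
  (3,7): δ = 3.85°  ✓
  (4,5): δ = 147.58°  ·
  (4,6): δ = 80.57°  ·
  (4,7): δ = 29.76°  ✓
  (5,6): δ = 112.99°  ·
  (5,7): δ = 62.18°  ✓
  (6,7): δ = 129.19°  ·
antipodal pairs: 13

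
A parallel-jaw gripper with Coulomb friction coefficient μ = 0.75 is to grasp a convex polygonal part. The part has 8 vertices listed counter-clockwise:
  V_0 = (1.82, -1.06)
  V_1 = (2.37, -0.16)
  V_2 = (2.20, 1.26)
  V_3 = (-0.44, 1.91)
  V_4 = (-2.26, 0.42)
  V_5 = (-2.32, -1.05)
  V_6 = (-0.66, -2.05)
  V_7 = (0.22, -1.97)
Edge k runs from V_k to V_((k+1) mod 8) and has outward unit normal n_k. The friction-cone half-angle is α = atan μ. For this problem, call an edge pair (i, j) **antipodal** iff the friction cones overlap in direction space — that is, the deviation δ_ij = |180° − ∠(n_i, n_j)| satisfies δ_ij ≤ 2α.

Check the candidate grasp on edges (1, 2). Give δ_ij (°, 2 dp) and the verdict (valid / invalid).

δ = 110.66°, invalid

α = atan 0.75 = 36.87°;  2α = 73.74°
edge 1: e_1 = (-0.17, +1.42);  n_1 = (+0.9929, +0.1189)
edge 2: e_2 = (-2.64, +0.65);  n_2 = (+0.2391, +0.9710)
∠(n_1, n_2) = 69.34°
δ = |180° − 69.34°| = 110.66°
110.66° > 2α = 73.74°  →  invalid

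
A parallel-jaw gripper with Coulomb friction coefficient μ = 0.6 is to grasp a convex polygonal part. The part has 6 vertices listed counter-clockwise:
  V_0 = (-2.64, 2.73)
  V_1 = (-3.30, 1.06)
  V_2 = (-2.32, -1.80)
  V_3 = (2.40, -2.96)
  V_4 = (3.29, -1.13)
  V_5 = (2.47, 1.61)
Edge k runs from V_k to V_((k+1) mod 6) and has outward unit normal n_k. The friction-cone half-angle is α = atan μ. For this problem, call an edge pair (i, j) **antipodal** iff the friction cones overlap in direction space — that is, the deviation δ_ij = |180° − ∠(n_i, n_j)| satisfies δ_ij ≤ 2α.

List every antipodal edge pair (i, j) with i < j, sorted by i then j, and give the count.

α = atan 0.6 = 30.96°;  2α = 61.93°
n_0 = (-0.9300, +0.3675)
n_1 = (-0.9460, -0.3242)
n_2 = (-0.2387, -0.9711)
n_3 = (+0.8993, -0.4374)
n_4 = (+0.9580, +0.2867)
n_5 = (+0.2141, +0.9768)
  (0,1): δ = 139.52°  ·
  (0,2): δ = 82.24°  ·
  (0,3): δ = 4.37°  ✓
  (0,4): δ = 38.23°  ✓
  (0,5): δ = 99.20°  ·
  (1,2): δ = 122.72°  ·
  (1,3): δ = 44.85°  ✓
  (1,4): δ = 2.25°  ✓
  (1,5): δ = 58.72°  ✓
  (2,3): δ = 102.13°  ·
  (2,4): δ = 59.53°  ✓
  (2,5): δ = 1.45°  ✓
  (3,4): δ = 137.40°  ·
  (3,5): δ = 76.43°  ·
  (4,5): δ = 119.02°  ·
antipodal pairs: 7

count = 7; pairs: (0,3), (0,4), (1,3), (1,4), (1,5), (2,4), (2,5)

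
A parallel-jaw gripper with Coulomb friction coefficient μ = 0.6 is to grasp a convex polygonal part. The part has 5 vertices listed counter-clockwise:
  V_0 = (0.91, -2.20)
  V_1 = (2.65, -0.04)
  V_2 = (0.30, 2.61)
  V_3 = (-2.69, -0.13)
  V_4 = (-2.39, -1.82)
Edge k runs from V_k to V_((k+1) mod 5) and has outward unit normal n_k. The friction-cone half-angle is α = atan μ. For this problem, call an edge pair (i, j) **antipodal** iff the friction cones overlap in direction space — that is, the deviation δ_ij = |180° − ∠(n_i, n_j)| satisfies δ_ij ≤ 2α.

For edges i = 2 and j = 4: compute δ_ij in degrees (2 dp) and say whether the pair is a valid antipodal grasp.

δ = 49.07°, valid

α = atan 0.6 = 30.96°;  2α = 61.93°
edge 2: e_2 = (-2.99, -2.74);  n_2 = (-0.6756, +0.7373)
edge 4: e_4 = (+3.30, -0.38);  n_4 = (-0.1144, -0.9934)
∠(n_2, n_4) = 130.93°
δ = |180° − 130.93°| = 49.07°
49.07° ≤ 2α = 61.93°  →  valid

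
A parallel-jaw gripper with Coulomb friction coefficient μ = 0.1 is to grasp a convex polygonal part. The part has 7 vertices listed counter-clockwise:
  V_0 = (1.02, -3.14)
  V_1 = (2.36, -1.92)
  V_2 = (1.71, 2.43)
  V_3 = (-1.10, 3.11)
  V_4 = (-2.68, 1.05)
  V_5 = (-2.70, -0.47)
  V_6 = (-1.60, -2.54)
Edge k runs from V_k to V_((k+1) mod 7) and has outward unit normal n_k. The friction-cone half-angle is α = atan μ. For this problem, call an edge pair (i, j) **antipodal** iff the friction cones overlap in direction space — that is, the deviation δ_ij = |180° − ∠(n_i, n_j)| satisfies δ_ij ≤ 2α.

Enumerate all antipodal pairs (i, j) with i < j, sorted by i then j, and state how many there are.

count = 3; pairs: (0,3), (1,4), (2,6)

α = atan 0.1 = 5.71°;  2α = 11.42°
n_0 = (+0.6732, -0.7394)
n_1 = (+0.9890, +0.1478)
n_2 = (+0.2352, +0.9719)
n_3 = (-0.7935, +0.6086)
n_4 = (-0.9999, +0.0132)
n_5 = (-0.8831, -0.4693)
n_6 = (-0.2232, -0.9748)
  (0,1): δ = 123.82°  ·
  (0,2): δ = 55.92°  ·
  (0,3): δ = 10.20°  ✓
  (0,4): δ = 46.93°  ·
  (0,5): δ = 75.67°  ·
  (0,6): δ = 124.79°  ·
  (1,2): δ = 112.10°  ·
  (1,3): δ = 45.99°  ·
  (1,4): δ = 9.25°  ✓
  (1,5): δ = 19.49°  ·
  (1,6): δ = 68.60°  ·
  (2,3): δ = 113.88°  ·
  (2,4): δ = 77.15°  ·
  (2,5): δ = 48.41°  ·
  (2,6): δ = 0.70°  ✓
  (3,4): δ = 143.27°  ·
  (3,5): δ = 114.53°  ·
  (3,6): δ = 65.41°  ·
  (4,5): δ = 151.26°  ·
  (4,6): δ = 102.14°  ·
  (5,6): δ = 130.88°  ·
antipodal pairs: 3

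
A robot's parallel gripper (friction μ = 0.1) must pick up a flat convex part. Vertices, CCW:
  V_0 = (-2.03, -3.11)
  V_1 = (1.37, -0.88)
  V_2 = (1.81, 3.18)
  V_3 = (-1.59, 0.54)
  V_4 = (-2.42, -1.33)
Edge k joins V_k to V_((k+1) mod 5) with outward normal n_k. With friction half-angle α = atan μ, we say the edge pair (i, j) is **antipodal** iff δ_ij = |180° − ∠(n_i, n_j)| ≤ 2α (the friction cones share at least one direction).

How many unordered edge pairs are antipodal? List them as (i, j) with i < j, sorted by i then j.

α = atan 0.1 = 5.71°;  2α = 11.42°
n_0 = (+0.5484, -0.8362)
n_1 = (+0.9942, -0.1077)
n_2 = (-0.6133, +0.7899)
n_3 = (-0.9140, +0.4057)
n_4 = (-0.9768, -0.2140)
  (0,1): δ = 129.45°  ·
  (0,2): δ = 4.57°  ✓
  (0,3): δ = 32.81°  ·
  (0,4): δ = 69.10°  ·
  (1,2): δ = 45.99°  ·
  (1,3): δ = 17.75°  ·
  (1,4): δ = 18.54°  ·
  (2,3): δ = 151.76°  ·
  (2,4): δ = 115.47°  ·
  (3,4): δ = 143.71°  ·
antipodal pairs: 1

count = 1; pairs: (0,2)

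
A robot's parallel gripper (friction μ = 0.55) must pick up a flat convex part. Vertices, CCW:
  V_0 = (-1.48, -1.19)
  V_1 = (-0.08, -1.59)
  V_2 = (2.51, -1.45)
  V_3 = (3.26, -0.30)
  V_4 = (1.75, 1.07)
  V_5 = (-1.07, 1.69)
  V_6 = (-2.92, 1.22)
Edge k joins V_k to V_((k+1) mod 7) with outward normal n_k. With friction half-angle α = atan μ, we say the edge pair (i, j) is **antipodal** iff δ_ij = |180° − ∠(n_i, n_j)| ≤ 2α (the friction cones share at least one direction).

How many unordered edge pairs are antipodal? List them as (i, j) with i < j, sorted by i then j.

count = 9; pairs: (0,3), (0,4), (0,5), (1,3), (1,4), (1,5), (2,5), (3,6), (4,6)

α = atan 0.55 = 28.81°;  2α = 57.62°
n_0 = (-0.2747, -0.9615)
n_1 = (+0.0540, -0.9985)
n_2 = (+0.8376, -0.5463)
n_3 = (+0.6719, +0.7406)
n_4 = (+0.2147, +0.9767)
n_5 = (-0.2462, +0.9692)
n_6 = (-0.8584, -0.5129)
  (0,1): δ = 160.96°  ·
  (0,2): δ = 107.17°  ·
  (0,3): δ = 26.27°  ✓
  (0,4): δ = 3.55°  ✓
  (0,5): δ = 30.20°  ✓
  (0,6): δ = 136.80°  ·
  (1,2): δ = 126.21°  ·
  (1,3): δ = 45.31°  ✓
  (1,4): δ = 15.49°  ✓
  (1,5): δ = 11.16°  ✓
  (1,6): δ = 117.76°  ·
  (2,3): δ = 99.11°  ·
  (2,4): δ = 69.29°  ·
  (2,5): δ = 42.63°  ✓
  (2,6): δ = 63.97°  ·
  (3,4): δ = 150.18°  ·
  (3,5): δ = 123.53°  ·
  (3,6): δ = 16.92°  ✓
  (4,5): δ = 153.35°  ·
  (4,6): δ = 46.74°  ✓
  (5,6): δ = 73.40°  ·
antipodal pairs: 9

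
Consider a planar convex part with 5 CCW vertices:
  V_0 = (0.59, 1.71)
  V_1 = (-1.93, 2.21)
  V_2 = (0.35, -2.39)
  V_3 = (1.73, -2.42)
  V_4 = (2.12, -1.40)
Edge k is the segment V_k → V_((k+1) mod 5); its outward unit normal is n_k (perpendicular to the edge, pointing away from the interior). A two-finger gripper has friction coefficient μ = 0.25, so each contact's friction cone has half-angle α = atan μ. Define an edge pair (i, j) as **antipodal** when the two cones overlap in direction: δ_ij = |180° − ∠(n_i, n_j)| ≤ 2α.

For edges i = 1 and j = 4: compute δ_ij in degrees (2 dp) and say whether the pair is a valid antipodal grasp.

α = atan 0.25 = 14.04°;  2α = 28.07°
edge 1: e_1 = (+2.28, -4.60);  n_1 = (-0.8960, -0.4441)
edge 4: e_4 = (-1.53, +3.11);  n_4 = (+0.8973, +0.4414)
∠(n_1, n_4) = 179.83°
δ = |180° − 179.83°| = 0.17°
0.17° ≤ 2α = 28.07°  →  valid

δ = 0.17°, valid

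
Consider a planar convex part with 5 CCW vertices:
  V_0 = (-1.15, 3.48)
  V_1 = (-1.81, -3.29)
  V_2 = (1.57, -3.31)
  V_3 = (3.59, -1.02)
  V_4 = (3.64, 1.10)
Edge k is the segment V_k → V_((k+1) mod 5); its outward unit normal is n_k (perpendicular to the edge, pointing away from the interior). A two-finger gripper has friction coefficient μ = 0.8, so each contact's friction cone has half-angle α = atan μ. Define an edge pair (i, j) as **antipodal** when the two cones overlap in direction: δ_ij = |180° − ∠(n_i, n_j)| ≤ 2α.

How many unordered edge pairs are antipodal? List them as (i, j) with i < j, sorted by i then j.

count = 5; pairs: (0,2), (0,3), (0,4), (1,4), (2,4)

α = atan 0.8 = 38.66°;  2α = 77.32°
n_0 = (-0.9953, +0.0970)
n_1 = (-0.0059, -1.0000)
n_2 = (+0.7499, -0.6615)
n_3 = (+0.9997, -0.0236)
n_4 = (+0.4450, +0.8955)
  (0,1): δ = 84.77°  ·
  (0,2): δ = 35.85°  ✓
  (0,3): δ = 4.22°  ✓
  (0,4): δ = 69.15°  ✓
  (1,2): δ = 131.08°  ·
  (1,3): δ = 91.01°  ·
  (1,4): δ = 26.08°  ✓
  (2,3): δ = 139.94°  ·
  (2,4): δ = 75.01°  ✓
  (3,4): δ = 115.07°  ·
antipodal pairs: 5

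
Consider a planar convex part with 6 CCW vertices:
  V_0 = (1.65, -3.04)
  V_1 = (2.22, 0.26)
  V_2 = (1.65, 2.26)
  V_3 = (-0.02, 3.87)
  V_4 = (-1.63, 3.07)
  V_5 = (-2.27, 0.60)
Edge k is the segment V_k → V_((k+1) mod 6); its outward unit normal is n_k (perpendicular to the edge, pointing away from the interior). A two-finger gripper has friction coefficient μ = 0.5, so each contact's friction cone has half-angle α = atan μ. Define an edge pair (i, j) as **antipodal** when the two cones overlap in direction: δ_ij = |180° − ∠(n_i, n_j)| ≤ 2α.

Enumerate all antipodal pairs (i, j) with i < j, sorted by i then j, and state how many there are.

α = atan 0.5 = 26.57°;  2α = 53.13°
n_0 = (+0.9854, -0.1702)
n_1 = (+0.9617, +0.2741)
n_2 = (+0.6941, +0.7199)
n_3 = (-0.4450, +0.8955)
n_4 = (-0.9680, +0.2508)
n_5 = (-0.6805, -0.7328)
  (0,1): δ = 154.29°  ·
  (0,2): δ = 124.15°  ·
  (0,3): δ = 53.78°  ·
  (0,4): δ = 4.73°  ✓
  (0,5): δ = 56.92°  ·
  (1,2): δ = 149.86°  ·
  (1,3): δ = 79.49°  ·
  (1,4): δ = 30.43°  ✓
  (1,5): δ = 31.21°  ✓
  (2,3): δ = 109.63°  ·
  (2,4): δ = 60.57°  ·
  (2,5): δ = 1.07°  ✓
  (3,4): δ = 130.95°  ·
  (3,5): δ = 69.30°  ·
  (4,5): δ = 118.35°  ·
antipodal pairs: 4

count = 4; pairs: (0,4), (1,4), (1,5), (2,5)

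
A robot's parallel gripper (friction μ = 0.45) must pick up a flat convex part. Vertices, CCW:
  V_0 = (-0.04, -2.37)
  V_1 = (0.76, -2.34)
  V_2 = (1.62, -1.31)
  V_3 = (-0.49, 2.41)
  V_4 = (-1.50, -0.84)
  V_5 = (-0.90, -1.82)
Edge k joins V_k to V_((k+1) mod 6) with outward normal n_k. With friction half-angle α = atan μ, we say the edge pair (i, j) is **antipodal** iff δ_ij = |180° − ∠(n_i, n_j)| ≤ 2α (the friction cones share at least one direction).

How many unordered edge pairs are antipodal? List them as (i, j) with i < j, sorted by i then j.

count = 4; pairs: (1,3), (2,3), (2,4), (2,5)

α = atan 0.45 = 24.23°;  2α = 48.46°
n_0 = (+0.0375, -0.9993)
n_1 = (+0.7676, -0.6409)
n_2 = (+0.8698, +0.4934)
n_3 = (-0.9549, +0.2968)
n_4 = (-0.8529, -0.5222)
n_5 = (-0.5388, -0.8424)
  (0,1): δ = 132.01°  ·
  (0,2): δ = 62.59°  ·
  (0,3): δ = 70.59°  ·
  (0,4): δ = 119.33°  ·
  (0,5): δ = 145.25°  ·
  (1,2): δ = 110.58°  ·
  (1,3): δ = 22.60°  ✓
  (1,4): δ = 71.34°  ·
  (1,5): δ = 97.26°  ·
  (2,3): δ = 46.83°  ✓
  (2,4): δ = 1.91°  ✓
  (2,5): δ = 27.84°  ✓
  (3,4): δ = 131.26°  ·
  (3,5): δ = 105.34°  ·
  (4,5): δ = 154.08°  ·
antipodal pairs: 4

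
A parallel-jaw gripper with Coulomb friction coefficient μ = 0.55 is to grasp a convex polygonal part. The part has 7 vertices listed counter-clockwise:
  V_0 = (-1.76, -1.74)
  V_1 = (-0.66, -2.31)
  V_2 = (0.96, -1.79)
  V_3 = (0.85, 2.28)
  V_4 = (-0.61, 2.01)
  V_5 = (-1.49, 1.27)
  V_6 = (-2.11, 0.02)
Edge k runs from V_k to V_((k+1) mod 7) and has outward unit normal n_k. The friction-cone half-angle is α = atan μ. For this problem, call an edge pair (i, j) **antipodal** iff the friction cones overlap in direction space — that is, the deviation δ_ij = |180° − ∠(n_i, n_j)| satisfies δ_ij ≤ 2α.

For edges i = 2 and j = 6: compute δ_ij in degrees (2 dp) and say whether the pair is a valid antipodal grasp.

δ = 9.70°, valid

α = atan 0.55 = 28.81°;  2α = 57.62°
edge 2: e_2 = (-0.11, +4.07);  n_2 = (+0.9996, +0.0270)
edge 6: e_6 = (+0.35, -1.76);  n_6 = (-0.9808, -0.1950)
∠(n_2, n_6) = 170.30°
δ = |180° − 170.30°| = 9.70°
9.70° ≤ 2α = 57.62°  →  valid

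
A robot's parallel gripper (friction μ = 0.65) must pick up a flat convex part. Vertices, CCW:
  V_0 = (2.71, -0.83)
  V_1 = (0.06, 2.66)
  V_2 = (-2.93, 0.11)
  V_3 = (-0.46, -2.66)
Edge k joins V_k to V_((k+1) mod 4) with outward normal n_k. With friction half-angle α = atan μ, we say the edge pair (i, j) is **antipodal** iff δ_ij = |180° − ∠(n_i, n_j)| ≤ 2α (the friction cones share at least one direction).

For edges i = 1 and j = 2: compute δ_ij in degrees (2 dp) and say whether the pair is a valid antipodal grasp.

α = atan 0.65 = 33.02°;  2α = 66.05°
edge 1: e_1 = (-2.99, -2.55);  n_1 = (-0.6489, +0.7609)
edge 2: e_2 = (+2.47, -2.77);  n_2 = (-0.7464, -0.6655)
∠(n_1, n_2) = 91.26°
δ = |180° − 91.26°| = 88.74°
88.74° > 2α = 66.05°  →  invalid

δ = 88.74°, invalid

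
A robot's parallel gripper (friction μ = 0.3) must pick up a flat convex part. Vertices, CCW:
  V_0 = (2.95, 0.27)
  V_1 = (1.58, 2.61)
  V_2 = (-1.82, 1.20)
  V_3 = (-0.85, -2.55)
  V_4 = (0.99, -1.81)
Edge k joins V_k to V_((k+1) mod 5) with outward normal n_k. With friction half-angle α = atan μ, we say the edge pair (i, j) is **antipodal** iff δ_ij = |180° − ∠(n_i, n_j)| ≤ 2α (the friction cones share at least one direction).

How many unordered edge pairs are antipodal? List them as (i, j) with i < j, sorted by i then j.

α = atan 0.3 = 16.70°;  2α = 33.40°
n_0 = (+0.8630, +0.5052)
n_1 = (-0.3831, +0.9237)
n_2 = (-0.9681, -0.2504)
n_3 = (+0.3731, -0.9278)
n_4 = (+0.7278, -0.6858)
  (0,1): δ = 97.82°  ·
  (0,2): δ = 15.85°  ✓
  (0,3): δ = 81.56°  ·
  (0,4): δ = 106.35°  ·
  (1,2): δ = 98.02°  ·
  (1,3): δ = 0.62°  ✓
  (1,4): δ = 24.18°  ✓
  (2,3): δ = 82.59°  ·
  (2,4): δ = 57.80°  ·
  (3,4): δ = 155.21°  ·
antipodal pairs: 3

count = 3; pairs: (0,2), (1,3), (1,4)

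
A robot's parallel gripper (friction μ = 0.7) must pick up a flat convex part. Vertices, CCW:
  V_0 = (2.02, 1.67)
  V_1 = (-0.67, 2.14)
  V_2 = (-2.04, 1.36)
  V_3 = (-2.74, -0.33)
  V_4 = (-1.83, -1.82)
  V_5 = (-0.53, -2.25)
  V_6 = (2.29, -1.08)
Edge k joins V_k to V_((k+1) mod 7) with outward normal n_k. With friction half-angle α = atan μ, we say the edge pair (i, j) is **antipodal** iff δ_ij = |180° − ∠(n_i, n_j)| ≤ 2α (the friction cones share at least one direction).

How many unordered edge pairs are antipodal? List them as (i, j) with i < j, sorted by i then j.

α = atan 0.7 = 34.99°;  2α = 69.98°
n_0 = (+0.1721, +0.9851)
n_1 = (-0.4948, +0.8690)
n_2 = (-0.9239, +0.3827)
n_3 = (-0.8534, -0.5212)
n_4 = (-0.3140, -0.9494)
n_5 = (+0.3832, -0.9237)
n_6 = (+0.9952, +0.0977)
  (0,1): δ = 140.43°  ·
  (0,2): δ = 102.59°  ·
  (0,3): δ = 48.68°  ✓
  (0,4): δ = 8.39°  ✓
  (0,5): δ = 32.44°  ✓
  (0,6): δ = 105.52°  ·
  (1,2): δ = 142.15°  ·
  (1,3): δ = 88.24°  ·
  (1,4): δ = 47.96°  ✓
  (1,5): δ = 7.12°  ✓
  (1,6): δ = 65.95°  ✓
  (2,3): δ = 126.09°  ·
  (2,4): δ = 85.80°  ·
  (2,5): δ = 44.97°  ✓
  (2,6): δ = 28.11°  ✓
  (3,4): δ = 139.72°  ·
  (3,5): δ = 98.88°  ·
  (3,6): δ = 25.81°  ✓
  (4,5): δ = 139.16°  ·
  (4,6): δ = 66.09°  ✓
  (5,6): δ = 106.93°  ·
antipodal pairs: 10

count = 10; pairs: (0,3), (0,4), (0,5), (1,4), (1,5), (1,6), (2,5), (2,6), (3,6), (4,6)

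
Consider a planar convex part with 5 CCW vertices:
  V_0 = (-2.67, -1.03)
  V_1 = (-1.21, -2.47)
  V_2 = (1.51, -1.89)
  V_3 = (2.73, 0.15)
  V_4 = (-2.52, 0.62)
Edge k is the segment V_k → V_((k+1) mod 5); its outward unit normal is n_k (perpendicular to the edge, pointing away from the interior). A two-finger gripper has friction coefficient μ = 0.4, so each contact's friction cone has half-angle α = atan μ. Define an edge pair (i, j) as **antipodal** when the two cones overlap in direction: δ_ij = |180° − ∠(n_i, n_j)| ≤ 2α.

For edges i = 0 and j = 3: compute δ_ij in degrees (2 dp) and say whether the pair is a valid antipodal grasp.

α = atan 0.4 = 21.80°;  2α = 43.60°
edge 0: e_0 = (+1.46, -1.44);  n_0 = (-0.7022, -0.7120)
edge 3: e_3 = (-5.25, +0.47);  n_3 = (+0.0892, +0.9960)
∠(n_0, n_3) = 140.51°
δ = |180° − 140.51°| = 39.49°
39.49° ≤ 2α = 43.60°  →  valid

δ = 39.49°, valid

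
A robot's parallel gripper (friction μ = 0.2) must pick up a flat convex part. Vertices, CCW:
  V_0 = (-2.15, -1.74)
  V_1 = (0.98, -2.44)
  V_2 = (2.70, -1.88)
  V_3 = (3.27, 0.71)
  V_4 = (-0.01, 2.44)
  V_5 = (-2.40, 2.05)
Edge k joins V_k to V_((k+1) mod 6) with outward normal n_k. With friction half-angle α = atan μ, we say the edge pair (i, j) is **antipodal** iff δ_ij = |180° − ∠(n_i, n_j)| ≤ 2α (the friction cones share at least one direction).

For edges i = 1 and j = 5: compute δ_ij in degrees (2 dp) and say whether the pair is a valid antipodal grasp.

δ = 75.74°, invalid

α = atan 0.2 = 11.31°;  2α = 22.62°
edge 1: e_1 = (+1.72, +0.56);  n_1 = (+0.3096, -0.9509)
edge 5: e_5 = (+0.25, -3.79);  n_5 = (-0.9978, -0.0658)
∠(n_1, n_5) = 104.26°
δ = |180° − 104.26°| = 75.74°
75.74° > 2α = 22.62°  →  invalid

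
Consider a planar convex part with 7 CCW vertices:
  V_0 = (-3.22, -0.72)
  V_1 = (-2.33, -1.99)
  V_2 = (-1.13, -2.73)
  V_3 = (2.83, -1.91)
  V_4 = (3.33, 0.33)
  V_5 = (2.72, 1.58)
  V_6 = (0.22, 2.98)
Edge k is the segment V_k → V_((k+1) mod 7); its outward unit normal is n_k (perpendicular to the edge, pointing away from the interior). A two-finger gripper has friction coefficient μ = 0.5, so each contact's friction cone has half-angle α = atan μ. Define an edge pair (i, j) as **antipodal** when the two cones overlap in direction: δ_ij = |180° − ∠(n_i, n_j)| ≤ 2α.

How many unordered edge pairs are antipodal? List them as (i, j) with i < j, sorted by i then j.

α = atan 0.5 = 26.57°;  2α = 53.13°
n_0 = (-0.8189, -0.5739)
n_1 = (-0.5249, -0.8512)
n_2 = (+0.2028, -0.9792)
n_3 = (+0.9760, -0.2179)
n_4 = (+0.8987, +0.4386)
n_5 = (+0.4886, +0.8725)
n_6 = (-0.7324, +0.6809)
  (0,1): δ = 156.68°  ·
  (0,2): δ = 113.32°  ·
  (0,3): δ = 47.61°  ✓
  (0,4): δ = 9.01°  ✓
  (0,5): δ = 25.73°  ✓
  (0,6): δ = 102.06°  ·
  (1,2): δ = 136.64°  ·
  (1,3): δ = 70.92°  ·
  (1,4): δ = 32.33°  ✓
  (1,5): δ = 2.41°  ✓
  (1,6): δ = 78.75°  ·
  (2,3): δ = 114.28°  ·
  (2,4): δ = 75.69°  ·
  (2,5): δ = 40.95°  ✓
  (2,6): δ = 35.39°  ✓
  (3,4): δ = 141.40°  ·
  (3,5): δ = 106.67°  ·
  (3,6): δ = 30.33°  ✓
  (4,5): δ = 145.26°  ·
  (4,6): δ = 68.93°  ·
  (5,6): δ = 103.67°  ·
antipodal pairs: 8

count = 8; pairs: (0,3), (0,4), (0,5), (1,4), (1,5), (2,5), (2,6), (3,6)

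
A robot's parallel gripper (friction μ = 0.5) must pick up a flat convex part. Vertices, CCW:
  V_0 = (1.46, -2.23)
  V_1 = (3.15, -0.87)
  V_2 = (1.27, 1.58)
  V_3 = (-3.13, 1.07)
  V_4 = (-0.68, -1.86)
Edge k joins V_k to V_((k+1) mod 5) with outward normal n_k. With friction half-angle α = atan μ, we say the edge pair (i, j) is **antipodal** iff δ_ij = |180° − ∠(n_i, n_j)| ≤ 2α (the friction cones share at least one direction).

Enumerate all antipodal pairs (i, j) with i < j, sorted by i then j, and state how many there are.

α = atan 0.5 = 26.57°;  2α = 53.13°
n_0 = (+0.6269, -0.7791)
n_1 = (+0.7933, +0.6088)
n_2 = (-0.1151, +0.9933)
n_3 = (-0.7671, -0.6415)
n_4 = (-0.1704, -0.9854)
  (0,1): δ = 91.32°  ·
  (0,2): δ = 32.21°  ✓
  (0,3): δ = 91.08°  ·
  (0,4): δ = 131.37°  ·
  (1,2): δ = 120.89°  ·
  (1,3): δ = 2.40°  ✓
  (1,4): δ = 42.69°  ✓
  (2,3): δ = 56.71°  ·
  (2,4): δ = 16.42°  ✓
  (3,4): δ = 139.71°  ·
antipodal pairs: 4

count = 4; pairs: (0,2), (1,3), (1,4), (2,4)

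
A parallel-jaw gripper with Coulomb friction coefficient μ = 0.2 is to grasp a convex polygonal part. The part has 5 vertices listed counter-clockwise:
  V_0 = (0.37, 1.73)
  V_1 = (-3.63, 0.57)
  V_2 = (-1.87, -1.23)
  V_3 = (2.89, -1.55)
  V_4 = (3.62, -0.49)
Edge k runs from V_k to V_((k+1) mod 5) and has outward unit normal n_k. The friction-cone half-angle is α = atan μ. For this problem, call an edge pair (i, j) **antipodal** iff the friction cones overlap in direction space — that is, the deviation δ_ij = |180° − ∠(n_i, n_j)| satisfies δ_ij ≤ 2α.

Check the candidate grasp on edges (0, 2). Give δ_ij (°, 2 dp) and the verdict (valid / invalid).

α = atan 0.2 = 11.31°;  2α = 22.62°
edge 0: e_0 = (-4.00, -1.16);  n_0 = (-0.2785, +0.9604)
edge 2: e_2 = (+4.76, -0.32);  n_2 = (-0.0671, -0.9977)
∠(n_0, n_2) = 159.98°
δ = |180° − 159.98°| = 20.02°
20.02° ≤ 2α = 22.62°  →  valid

δ = 20.02°, valid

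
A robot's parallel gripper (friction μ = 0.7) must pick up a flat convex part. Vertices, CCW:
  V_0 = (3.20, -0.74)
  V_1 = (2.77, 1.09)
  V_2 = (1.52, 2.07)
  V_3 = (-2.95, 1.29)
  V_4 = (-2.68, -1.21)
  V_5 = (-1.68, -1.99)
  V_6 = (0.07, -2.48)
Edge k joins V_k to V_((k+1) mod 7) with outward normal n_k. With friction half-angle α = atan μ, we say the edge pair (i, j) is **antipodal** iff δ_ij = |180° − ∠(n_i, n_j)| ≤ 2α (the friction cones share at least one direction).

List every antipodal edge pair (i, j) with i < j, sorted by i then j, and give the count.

α = atan 0.7 = 34.99°;  2α = 69.98°
n_0 = (+0.9735, +0.2287)
n_1 = (+0.6170, +0.7870)
n_2 = (-0.1719, +0.9851)
n_3 = (-0.9942, -0.1074)
n_4 = (-0.6150, -0.7885)
n_5 = (-0.2696, -0.9630)
n_6 = (+0.4859, -0.8740)
  (0,1): δ = 141.32°  ·
  (0,2): δ = 93.32°  ·
  (0,3): δ = 7.06°  ✓
  (0,4): δ = 38.82°  ✓
  (0,5): δ = 61.13°  ✓
  (0,6): δ = 105.85°  ·
  (1,2): δ = 132.01°  ·
  (1,3): δ = 45.74°  ✓
  (1,4): δ = 0.14°  ✓
  (1,5): δ = 22.45°  ✓
  (1,6): δ = 67.17°  ✓
  (2,3): δ = 93.73°  ·
  (2,4): δ = 47.85°  ✓
  (2,5): δ = 25.54°  ✓
  (2,6): δ = 19.17°  ✓
  (3,4): δ = 134.12°  ·
  (3,5): δ = 111.81°  ·
  (3,6): δ = 67.09°  ✓
  (4,5): δ = 157.69°  ·
  (4,6): δ = 112.98°  ·
  (5,6): δ = 135.29°  ·
antipodal pairs: 11

count = 11; pairs: (0,3), (0,4), (0,5), (1,3), (1,4), (1,5), (1,6), (2,4), (2,5), (2,6), (3,6)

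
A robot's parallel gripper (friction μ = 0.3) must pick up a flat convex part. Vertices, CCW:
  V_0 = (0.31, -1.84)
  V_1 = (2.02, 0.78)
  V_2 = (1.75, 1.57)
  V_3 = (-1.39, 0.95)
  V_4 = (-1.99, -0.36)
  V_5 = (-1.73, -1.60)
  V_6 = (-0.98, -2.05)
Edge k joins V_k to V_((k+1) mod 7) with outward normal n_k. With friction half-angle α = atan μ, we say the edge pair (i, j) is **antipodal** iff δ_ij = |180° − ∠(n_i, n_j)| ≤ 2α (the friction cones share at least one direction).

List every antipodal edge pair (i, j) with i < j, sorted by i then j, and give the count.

count = 3; pairs: (0,3), (1,4), (2,6)

α = atan 0.3 = 16.70°;  2α = 33.40°
n_0 = (+0.8374, -0.5466)
n_1 = (+0.9463, +0.3234)
n_2 = (-0.1937, +0.9811)
n_3 = (-0.9092, +0.4164)
n_4 = (-0.9787, -0.2052)
n_5 = (-0.5145, -0.8575)
n_6 = (+0.1607, -0.9870)
  (0,1): δ = 128.00°  ·
  (0,2): δ = 45.70°  ·
  (0,3): δ = 8.52°  ✓
  (0,4): δ = 44.97°  ·
  (0,5): δ = 92.17°  ·
  (0,6): δ = 132.38°  ·
  (1,2): δ = 97.70°  ·
  (1,3): δ = 43.48°  ·
  (1,4): δ = 7.03°  ✓
  (1,5): δ = 40.17°  ·
  (1,6): δ = 80.38°  ·
  (2,3): δ = 125.78°  ·
  (2,4): δ = 89.33°  ·
  (2,5): δ = 42.13°  ·
  (2,6): δ = 1.92°  ✓
  (3,4): δ = 143.55°  ·
  (3,5): δ = 96.36°  ·
  (3,6): δ = 56.15°  ·
  (4,5): δ = 132.81°  ·
  (4,6): δ = 92.60°  ·
  (5,6): δ = 139.79°  ·
antipodal pairs: 3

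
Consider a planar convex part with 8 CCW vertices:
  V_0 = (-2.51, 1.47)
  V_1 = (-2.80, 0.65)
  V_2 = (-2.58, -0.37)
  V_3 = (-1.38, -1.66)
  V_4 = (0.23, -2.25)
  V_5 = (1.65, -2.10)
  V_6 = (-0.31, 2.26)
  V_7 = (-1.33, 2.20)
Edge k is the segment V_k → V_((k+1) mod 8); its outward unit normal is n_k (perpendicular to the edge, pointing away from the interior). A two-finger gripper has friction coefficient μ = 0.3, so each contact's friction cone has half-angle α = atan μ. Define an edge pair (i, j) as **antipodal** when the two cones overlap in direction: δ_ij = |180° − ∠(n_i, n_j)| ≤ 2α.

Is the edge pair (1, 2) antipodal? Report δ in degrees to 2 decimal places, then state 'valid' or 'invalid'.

α = atan 0.3 = 16.70°;  2α = 33.40°
edge 1: e_1 = (+0.22, -1.02);  n_1 = (-0.9775, -0.2108)
edge 2: e_2 = (+1.20, -1.29);  n_2 = (-0.7322, -0.6811)
∠(n_1, n_2) = 30.76°
δ = |180° − 30.76°| = 149.24°
149.24° > 2α = 33.40°  →  invalid

δ = 149.24°, invalid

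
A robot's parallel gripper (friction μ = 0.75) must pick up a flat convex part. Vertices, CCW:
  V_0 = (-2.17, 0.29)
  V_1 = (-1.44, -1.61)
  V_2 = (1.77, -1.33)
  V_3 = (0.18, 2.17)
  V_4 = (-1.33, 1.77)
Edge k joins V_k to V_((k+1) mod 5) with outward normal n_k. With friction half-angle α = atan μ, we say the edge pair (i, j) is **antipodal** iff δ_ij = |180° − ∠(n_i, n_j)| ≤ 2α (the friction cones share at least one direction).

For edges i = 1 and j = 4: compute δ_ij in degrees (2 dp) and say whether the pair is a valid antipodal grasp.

δ = 55.44°, valid

α = atan 0.75 = 36.87°;  2α = 73.74°
edge 1: e_1 = (+3.21, +0.28);  n_1 = (+0.0869, -0.9962)
edge 4: e_4 = (-0.84, -1.48);  n_4 = (-0.8697, +0.4936)
∠(n_1, n_4) = 124.56°
δ = |180° − 124.56°| = 55.44°
55.44° ≤ 2α = 73.74°  →  valid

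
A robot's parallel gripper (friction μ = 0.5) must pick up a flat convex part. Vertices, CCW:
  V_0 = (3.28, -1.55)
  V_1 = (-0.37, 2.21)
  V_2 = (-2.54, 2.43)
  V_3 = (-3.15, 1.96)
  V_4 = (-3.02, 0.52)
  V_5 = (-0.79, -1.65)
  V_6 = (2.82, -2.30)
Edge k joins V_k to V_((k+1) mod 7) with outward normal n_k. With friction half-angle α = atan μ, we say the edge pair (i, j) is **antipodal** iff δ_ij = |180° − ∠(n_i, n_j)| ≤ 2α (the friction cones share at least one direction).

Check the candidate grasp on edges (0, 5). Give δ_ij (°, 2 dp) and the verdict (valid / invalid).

α = atan 0.5 = 26.57°;  2α = 53.13°
edge 0: e_0 = (-3.65, +3.76);  n_0 = (+0.7175, +0.6965)
edge 5: e_5 = (+3.61, -0.65);  n_5 = (-0.1772, -0.9842)
∠(n_0, n_5) = 144.36°
δ = |180° − 144.36°| = 35.64°
35.64° ≤ 2α = 53.13°  →  valid

δ = 35.64°, valid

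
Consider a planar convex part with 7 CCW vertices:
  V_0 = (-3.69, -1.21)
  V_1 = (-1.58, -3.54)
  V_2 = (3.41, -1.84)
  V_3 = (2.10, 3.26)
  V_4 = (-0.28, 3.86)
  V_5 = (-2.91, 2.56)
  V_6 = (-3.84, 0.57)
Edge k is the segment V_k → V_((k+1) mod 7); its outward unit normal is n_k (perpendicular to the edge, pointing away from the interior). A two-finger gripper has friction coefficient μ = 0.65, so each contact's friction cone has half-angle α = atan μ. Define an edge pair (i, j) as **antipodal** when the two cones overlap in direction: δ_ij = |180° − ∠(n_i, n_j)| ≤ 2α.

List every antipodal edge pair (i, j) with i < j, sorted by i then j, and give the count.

α = atan 0.65 = 33.02°;  2α = 66.05°
n_0 = (-0.7412, -0.6712)
n_1 = (+0.3225, -0.9466)
n_2 = (+0.9686, +0.2488)
n_3 = (+0.2445, +0.9697)
n_4 = (-0.4431, +0.8965)
n_5 = (-0.9060, +0.4234)
n_6 = (-0.9965, -0.0840)
  (0,1): δ = 113.35°  ·
  (0,2): δ = 27.76°  ✓
  (0,3): δ = 33.69°  ✓
  (0,4): δ = 74.14°  ·
  (0,5): δ = 112.79°  ·
  (0,6): δ = 142.65°  ·
  (1,2): δ = 94.41°  ·
  (1,3): δ = 32.96°  ✓
  (1,4): δ = 7.49°  ✓
  (1,5): δ = 46.14°  ✓
  (1,6): δ = 76.00°  ·
  (2,3): δ = 118.56°  ·
  (2,4): δ = 78.10°  ·
  (2,5): δ = 39.45°  ✓
  (2,6): δ = 9.59°  ✓
  (3,4): δ = 139.55°  ·
  (3,5): δ = 100.90°  ·
  (3,6): δ = 71.03°  ·
  (4,5): δ = 141.35°  ·
  (4,6): δ = 111.49°  ·
  (5,6): δ = 150.13°  ·
antipodal pairs: 7

count = 7; pairs: (0,2), (0,3), (1,3), (1,4), (1,5), (2,5), (2,6)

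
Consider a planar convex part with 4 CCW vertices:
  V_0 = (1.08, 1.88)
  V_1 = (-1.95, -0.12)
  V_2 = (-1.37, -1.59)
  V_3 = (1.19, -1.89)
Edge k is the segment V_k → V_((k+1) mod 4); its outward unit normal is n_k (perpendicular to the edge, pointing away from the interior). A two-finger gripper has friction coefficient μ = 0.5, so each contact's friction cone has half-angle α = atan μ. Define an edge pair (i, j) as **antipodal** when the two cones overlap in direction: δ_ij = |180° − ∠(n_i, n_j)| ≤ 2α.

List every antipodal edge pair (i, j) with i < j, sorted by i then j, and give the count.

α = atan 0.5 = 26.57°;  2α = 53.13°
n_0 = (-0.5509, +0.8346)
n_1 = (-0.9302, -0.3670)
n_2 = (-0.1164, -0.9932)
n_3 = (+0.9996, +0.0292)
  (0,1): δ = 101.90°  ·
  (0,2): δ = 40.11°  ✓
  (0,3): δ = 58.24°  ·
  (1,2): δ = 118.22°  ·
  (1,3): δ = 19.86°  ✓
  (2,3): δ = 81.64°  ·
antipodal pairs: 2

count = 2; pairs: (0,2), (1,3)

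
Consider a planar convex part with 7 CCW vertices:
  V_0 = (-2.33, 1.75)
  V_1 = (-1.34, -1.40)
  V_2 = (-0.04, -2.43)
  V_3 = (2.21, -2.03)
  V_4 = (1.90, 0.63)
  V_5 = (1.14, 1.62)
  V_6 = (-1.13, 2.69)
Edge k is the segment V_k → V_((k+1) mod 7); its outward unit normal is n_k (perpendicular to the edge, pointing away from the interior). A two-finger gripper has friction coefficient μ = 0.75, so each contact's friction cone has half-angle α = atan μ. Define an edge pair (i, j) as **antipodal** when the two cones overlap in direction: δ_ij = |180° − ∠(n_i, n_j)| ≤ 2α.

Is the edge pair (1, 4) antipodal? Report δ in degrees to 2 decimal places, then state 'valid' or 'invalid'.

α = atan 0.75 = 36.87°;  2α = 73.74°
edge 1: e_1 = (+1.30, -1.03);  n_1 = (-0.6210, -0.7838)
edge 4: e_4 = (-0.76, +0.99);  n_4 = (+0.7932, +0.6089)
∠(n_1, n_4) = 165.90°
δ = |180° − 165.90°| = 14.10°
14.10° ≤ 2α = 73.74°  →  valid

δ = 14.10°, valid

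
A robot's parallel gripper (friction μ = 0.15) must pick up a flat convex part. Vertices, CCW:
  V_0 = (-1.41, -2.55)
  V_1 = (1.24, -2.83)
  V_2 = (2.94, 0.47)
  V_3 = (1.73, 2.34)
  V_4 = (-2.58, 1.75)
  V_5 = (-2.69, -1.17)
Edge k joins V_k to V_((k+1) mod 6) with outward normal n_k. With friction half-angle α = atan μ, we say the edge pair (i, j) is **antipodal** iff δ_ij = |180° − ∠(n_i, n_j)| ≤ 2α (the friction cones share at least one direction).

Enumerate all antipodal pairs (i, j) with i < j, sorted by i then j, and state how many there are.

count = 2; pairs: (0,3), (2,5)

α = atan 0.15 = 8.53°;  2α = 17.06°
n_0 = (-0.1051, -0.9945)
n_1 = (+0.8890, -0.4580)
n_2 = (+0.8396, +0.5433)
n_3 = (-0.1356, +0.9908)
n_4 = (-0.9993, +0.0376)
n_5 = (-0.7332, -0.6800)
  (0,1): δ = 111.22°  ·
  (0,2): δ = 51.06°  ·
  (0,3): δ = 13.83°  ✓
  (0,4): δ = 93.87°  ·
  (0,5): δ = 138.88°  ·
  (1,2): δ = 119.84°  ·
  (1,3): δ = 54.95°  ·
  (1,4): δ = 25.10°  ·
  (1,5): δ = 70.10°  ·
  (2,3): δ = 115.11°  ·
  (2,4): δ = 35.06°  ·
  (2,5): δ = 9.94°  ✓
  (3,4): δ = 99.95°  ·
  (3,5): δ = 54.95°  ·
  (4,5): δ = 135.00°  ·
antipodal pairs: 2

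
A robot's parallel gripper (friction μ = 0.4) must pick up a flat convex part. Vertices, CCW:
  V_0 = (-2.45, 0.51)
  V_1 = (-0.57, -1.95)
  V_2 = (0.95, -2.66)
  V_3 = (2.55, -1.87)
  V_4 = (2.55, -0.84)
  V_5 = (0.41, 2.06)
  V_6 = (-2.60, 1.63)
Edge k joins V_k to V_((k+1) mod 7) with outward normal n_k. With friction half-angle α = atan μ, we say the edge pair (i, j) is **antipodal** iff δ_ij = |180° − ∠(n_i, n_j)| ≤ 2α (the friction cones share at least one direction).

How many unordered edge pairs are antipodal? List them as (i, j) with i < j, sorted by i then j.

α = atan 0.4 = 21.80°;  2α = 43.60°
n_0 = (-0.7945, -0.6072)
n_1 = (-0.4232, -0.9060)
n_2 = (+0.4427, -0.8967)
n_3 = (+1.0000, -0.0000)
n_4 = (+0.8046, +0.5938)
n_5 = (-0.1414, +0.9899)
n_6 = (-0.9912, -0.1327)
  (0,1): δ = 152.43°  ·
  (0,2): δ = 101.11°  ·
  (0,3): δ = 37.39°  ✓
  (0,4): δ = 0.96°  ✓
  (0,5): δ = 60.74°  ·
  (0,6): δ = 150.24°  ·
  (1,2): δ = 128.68°  ·
  (1,3): δ = 64.96°  ·
  (1,4): δ = 28.54°  ✓
  (1,5): δ = 33.17°  ✓
  (1,6): δ = 122.67°  ·
  (2,3): δ = 116.28°  ·
  (2,4): δ = 79.85°  ·
  (2,5): δ = 18.15°  ✓
  (2,6): δ = 71.35°  ·
  (3,4): δ = 143.58°  ·
  (3,5): δ = 81.87°  ·
  (3,6): δ = 7.63°  ✓
  (4,5): δ = 118.29°  ·
  (4,6): δ = 28.80°  ✓
  (5,6): δ = 90.50°  ·
antipodal pairs: 7

count = 7; pairs: (0,3), (0,4), (1,4), (1,5), (2,5), (3,6), (4,6)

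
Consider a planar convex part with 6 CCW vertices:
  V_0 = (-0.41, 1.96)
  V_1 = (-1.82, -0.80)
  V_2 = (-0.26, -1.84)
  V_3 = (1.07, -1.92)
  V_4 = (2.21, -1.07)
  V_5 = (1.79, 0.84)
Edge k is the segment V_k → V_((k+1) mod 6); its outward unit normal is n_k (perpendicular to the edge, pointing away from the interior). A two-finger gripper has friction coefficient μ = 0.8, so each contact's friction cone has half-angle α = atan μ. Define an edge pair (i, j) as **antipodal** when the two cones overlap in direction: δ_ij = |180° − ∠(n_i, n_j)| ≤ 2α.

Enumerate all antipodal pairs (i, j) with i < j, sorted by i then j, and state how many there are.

α = atan 0.8 = 38.66°;  2α = 77.32°
n_0 = (-0.8905, +0.4549)
n_1 = (-0.5547, -0.8321)
n_2 = (-0.0600, -0.9982)
n_3 = (+0.5977, -0.8017)
n_4 = (+0.9767, +0.2148)
n_5 = (+0.4537, +0.8912)
  (0,1): δ = 96.63°  ·
  (0,2): δ = 66.38°  ✓
  (0,3): δ = 26.23°  ✓
  (0,4): δ = 39.46°  ✓
  (0,5): δ = 90.08°  ·
  (1,2): δ = 149.75°  ·
  (1,3): δ = 109.60°  ·
  (1,4): δ = 43.91°  ✓
  (1,5): δ = 6.71°  ✓
  (2,3): δ = 139.85°  ·
  (2,4): δ = 74.16°  ✓
  (2,5): δ = 23.54°  ✓
  (3,4): δ = 114.31°  ·
  (3,5): δ = 63.69°  ✓
  (4,5): δ = 129.38°  ·
antipodal pairs: 8

count = 8; pairs: (0,2), (0,3), (0,4), (1,4), (1,5), (2,4), (2,5), (3,5)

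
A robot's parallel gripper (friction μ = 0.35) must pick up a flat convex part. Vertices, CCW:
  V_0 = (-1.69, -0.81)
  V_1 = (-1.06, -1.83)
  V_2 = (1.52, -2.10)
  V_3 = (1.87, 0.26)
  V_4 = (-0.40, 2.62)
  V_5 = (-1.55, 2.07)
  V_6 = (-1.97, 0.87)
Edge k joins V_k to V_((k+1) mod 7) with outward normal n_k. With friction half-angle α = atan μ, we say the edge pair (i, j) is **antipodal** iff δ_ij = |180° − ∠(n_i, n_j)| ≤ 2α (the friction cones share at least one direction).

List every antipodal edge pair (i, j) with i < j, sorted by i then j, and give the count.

α = atan 0.35 = 19.29°;  2α = 38.58°
n_0 = (-0.8508, -0.5255)
n_1 = (-0.1041, -0.9946)
n_2 = (+0.9892, -0.1467)
n_3 = (+0.7207, +0.6932)
n_4 = (-0.4315, +0.9021)
n_5 = (-0.9439, +0.3304)
n_6 = (-0.9864, -0.1644)
  (0,1): δ = 127.68°  ·
  (0,2): δ = 40.14°  ·
  (0,3): δ = 12.18°  ✓
  (0,4): δ = 83.86°  ·
  (0,5): δ = 129.01°  ·
  (0,6): δ = 157.76°  ·
  (1,2): δ = 92.46°  ·
  (1,3): δ = 40.14°  ·
  (1,4): δ = 31.53°  ✓
  (1,5): δ = 76.68°  ·
  (1,6): δ = 105.44°  ·
  (2,3): δ = 127.68°  ·
  (2,4): δ = 56.00°  ·
  (2,5): δ = 10.85°  ✓
  (2,6): δ = 17.90°  ✓
  (3,4): δ = 108.33°  ·
  (3,5): δ = 63.18°  ·
  (3,6): δ = 34.42°  ✓
  (4,5): δ = 134.85°  ·
  (4,6): δ = 106.10°  ·
  (5,6): δ = 151.25°  ·
antipodal pairs: 5

count = 5; pairs: (0,3), (1,4), (2,5), (2,6), (3,6)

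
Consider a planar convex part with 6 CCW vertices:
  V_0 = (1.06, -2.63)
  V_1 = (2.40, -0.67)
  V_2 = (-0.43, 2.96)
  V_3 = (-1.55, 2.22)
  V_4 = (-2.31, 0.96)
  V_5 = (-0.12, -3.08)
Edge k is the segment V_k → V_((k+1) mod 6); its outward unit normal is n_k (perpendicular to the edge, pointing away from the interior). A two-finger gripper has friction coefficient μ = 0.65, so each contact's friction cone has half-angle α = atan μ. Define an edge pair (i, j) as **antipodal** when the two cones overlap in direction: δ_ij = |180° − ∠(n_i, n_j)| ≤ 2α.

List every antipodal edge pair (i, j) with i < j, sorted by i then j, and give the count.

α = atan 0.65 = 33.02°;  2α = 66.05°
n_0 = (+0.8255, -0.5644)
n_1 = (+0.7886, +0.6148)
n_2 = (-0.5513, +0.8343)
n_3 = (-0.8563, +0.5165)
n_4 = (-0.8791, -0.4766)
n_5 = (+0.3563, -0.9344)
  (0,1): δ = 107.70°  ·
  (0,2): δ = 22.19°  ✓
  (0,3): δ = 3.26°  ✓
  (0,4): δ = 62.82°  ✓
  (0,5): δ = 145.23°  ·
  (1,2): δ = 94.49°  ·
  (1,3): δ = 69.04°  ·
  (1,4): δ = 9.48°  ✓
  (1,5): δ = 72.93°  ·
  (2,3): δ = 154.55°  ·
  (2,4): δ = 94.99°  ·
  (2,5): δ = 12.58°  ✓
  (3,4): δ = 120.44°  ·
  (3,5): δ = 38.03°  ✓
  (4,5): δ = 97.59°  ·
antipodal pairs: 6

count = 6; pairs: (0,2), (0,3), (0,4), (1,4), (2,5), (3,5)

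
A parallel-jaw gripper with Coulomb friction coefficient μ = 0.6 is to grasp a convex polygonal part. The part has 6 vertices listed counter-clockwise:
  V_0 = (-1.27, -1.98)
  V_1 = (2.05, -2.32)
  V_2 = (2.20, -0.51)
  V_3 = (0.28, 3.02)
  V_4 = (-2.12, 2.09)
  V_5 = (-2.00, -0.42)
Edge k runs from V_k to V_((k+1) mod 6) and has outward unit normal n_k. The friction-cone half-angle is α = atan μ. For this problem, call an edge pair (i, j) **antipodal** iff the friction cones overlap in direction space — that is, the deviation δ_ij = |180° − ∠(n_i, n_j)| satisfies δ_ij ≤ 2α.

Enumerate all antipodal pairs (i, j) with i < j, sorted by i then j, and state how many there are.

α = atan 0.6 = 30.96°;  2α = 61.93°
n_0 = (-0.1019, -0.9948)
n_1 = (+0.9966, -0.0826)
n_2 = (+0.8785, +0.4778)
n_3 = (-0.3613, +0.9324)
n_4 = (-0.9989, -0.0478)
n_5 = (-0.9057, -0.4238)
  (0,1): δ = 88.89°  ·
  (0,2): δ = 55.61°  ✓
  (0,3): δ = 27.03°  ✓
  (0,4): δ = 98.58°  ·
  (0,5): δ = 120.92°  ·
  (1,2): δ = 146.72°  ·
  (1,3): δ = 64.08°  ·
  (1,4): δ = 7.47°  ✓
  (1,5): δ = 29.81°  ✓
  (2,3): δ = 97.36°  ·
  (2,4): δ = 25.81°  ✓
  (2,5): δ = 3.46°  ✓
  (3,4): δ = 108.44°  ·
  (3,5): δ = 86.10°  ·
  (4,5): δ = 157.66°  ·
antipodal pairs: 6

count = 6; pairs: (0,2), (0,3), (1,4), (1,5), (2,4), (2,5)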